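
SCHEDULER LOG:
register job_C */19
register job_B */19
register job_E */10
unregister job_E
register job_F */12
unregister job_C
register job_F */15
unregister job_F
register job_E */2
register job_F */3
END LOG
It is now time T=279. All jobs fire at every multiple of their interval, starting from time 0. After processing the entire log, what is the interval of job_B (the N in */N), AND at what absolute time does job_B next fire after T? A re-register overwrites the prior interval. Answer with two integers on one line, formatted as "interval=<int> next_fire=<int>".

Op 1: register job_C */19 -> active={job_C:*/19}
Op 2: register job_B */19 -> active={job_B:*/19, job_C:*/19}
Op 3: register job_E */10 -> active={job_B:*/19, job_C:*/19, job_E:*/10}
Op 4: unregister job_E -> active={job_B:*/19, job_C:*/19}
Op 5: register job_F */12 -> active={job_B:*/19, job_C:*/19, job_F:*/12}
Op 6: unregister job_C -> active={job_B:*/19, job_F:*/12}
Op 7: register job_F */15 -> active={job_B:*/19, job_F:*/15}
Op 8: unregister job_F -> active={job_B:*/19}
Op 9: register job_E */2 -> active={job_B:*/19, job_E:*/2}
Op 10: register job_F */3 -> active={job_B:*/19, job_E:*/2, job_F:*/3}
Final interval of job_B = 19
Next fire of job_B after T=279: (279//19+1)*19 = 285

Answer: interval=19 next_fire=285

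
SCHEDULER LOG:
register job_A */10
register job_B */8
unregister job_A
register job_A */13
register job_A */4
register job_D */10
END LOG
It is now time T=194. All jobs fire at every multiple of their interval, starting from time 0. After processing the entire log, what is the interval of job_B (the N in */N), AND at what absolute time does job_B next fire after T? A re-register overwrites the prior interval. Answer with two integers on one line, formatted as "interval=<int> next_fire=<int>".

Answer: interval=8 next_fire=200

Derivation:
Op 1: register job_A */10 -> active={job_A:*/10}
Op 2: register job_B */8 -> active={job_A:*/10, job_B:*/8}
Op 3: unregister job_A -> active={job_B:*/8}
Op 4: register job_A */13 -> active={job_A:*/13, job_B:*/8}
Op 5: register job_A */4 -> active={job_A:*/4, job_B:*/8}
Op 6: register job_D */10 -> active={job_A:*/4, job_B:*/8, job_D:*/10}
Final interval of job_B = 8
Next fire of job_B after T=194: (194//8+1)*8 = 200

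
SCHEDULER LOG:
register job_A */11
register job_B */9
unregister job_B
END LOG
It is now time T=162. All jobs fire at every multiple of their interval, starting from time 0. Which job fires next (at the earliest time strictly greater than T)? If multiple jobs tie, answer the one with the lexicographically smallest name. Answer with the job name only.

Answer: job_A

Derivation:
Op 1: register job_A */11 -> active={job_A:*/11}
Op 2: register job_B */9 -> active={job_A:*/11, job_B:*/9}
Op 3: unregister job_B -> active={job_A:*/11}
  job_A: interval 11, next fire after T=162 is 165
Earliest = 165, winner (lex tiebreak) = job_A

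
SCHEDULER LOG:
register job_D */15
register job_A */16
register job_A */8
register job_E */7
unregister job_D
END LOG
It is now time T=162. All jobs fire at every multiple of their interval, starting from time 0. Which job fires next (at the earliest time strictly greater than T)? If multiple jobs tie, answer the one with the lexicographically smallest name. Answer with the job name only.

Op 1: register job_D */15 -> active={job_D:*/15}
Op 2: register job_A */16 -> active={job_A:*/16, job_D:*/15}
Op 3: register job_A */8 -> active={job_A:*/8, job_D:*/15}
Op 4: register job_E */7 -> active={job_A:*/8, job_D:*/15, job_E:*/7}
Op 5: unregister job_D -> active={job_A:*/8, job_E:*/7}
  job_A: interval 8, next fire after T=162 is 168
  job_E: interval 7, next fire after T=162 is 168
Earliest = 168, winner (lex tiebreak) = job_A

Answer: job_A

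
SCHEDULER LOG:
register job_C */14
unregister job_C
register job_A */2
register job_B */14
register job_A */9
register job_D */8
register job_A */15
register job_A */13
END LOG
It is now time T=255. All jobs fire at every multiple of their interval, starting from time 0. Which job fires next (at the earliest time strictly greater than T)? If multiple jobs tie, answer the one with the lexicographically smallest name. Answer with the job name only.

Answer: job_D

Derivation:
Op 1: register job_C */14 -> active={job_C:*/14}
Op 2: unregister job_C -> active={}
Op 3: register job_A */2 -> active={job_A:*/2}
Op 4: register job_B */14 -> active={job_A:*/2, job_B:*/14}
Op 5: register job_A */9 -> active={job_A:*/9, job_B:*/14}
Op 6: register job_D */8 -> active={job_A:*/9, job_B:*/14, job_D:*/8}
Op 7: register job_A */15 -> active={job_A:*/15, job_B:*/14, job_D:*/8}
Op 8: register job_A */13 -> active={job_A:*/13, job_B:*/14, job_D:*/8}
  job_A: interval 13, next fire after T=255 is 260
  job_B: interval 14, next fire after T=255 is 266
  job_D: interval 8, next fire after T=255 is 256
Earliest = 256, winner (lex tiebreak) = job_D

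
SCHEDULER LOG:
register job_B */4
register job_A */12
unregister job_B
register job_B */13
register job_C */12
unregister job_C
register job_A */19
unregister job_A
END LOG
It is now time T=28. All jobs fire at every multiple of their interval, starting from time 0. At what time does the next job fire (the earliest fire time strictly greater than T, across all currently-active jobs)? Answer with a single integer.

Op 1: register job_B */4 -> active={job_B:*/4}
Op 2: register job_A */12 -> active={job_A:*/12, job_B:*/4}
Op 3: unregister job_B -> active={job_A:*/12}
Op 4: register job_B */13 -> active={job_A:*/12, job_B:*/13}
Op 5: register job_C */12 -> active={job_A:*/12, job_B:*/13, job_C:*/12}
Op 6: unregister job_C -> active={job_A:*/12, job_B:*/13}
Op 7: register job_A */19 -> active={job_A:*/19, job_B:*/13}
Op 8: unregister job_A -> active={job_B:*/13}
  job_B: interval 13, next fire after T=28 is 39
Earliest fire time = 39 (job job_B)

Answer: 39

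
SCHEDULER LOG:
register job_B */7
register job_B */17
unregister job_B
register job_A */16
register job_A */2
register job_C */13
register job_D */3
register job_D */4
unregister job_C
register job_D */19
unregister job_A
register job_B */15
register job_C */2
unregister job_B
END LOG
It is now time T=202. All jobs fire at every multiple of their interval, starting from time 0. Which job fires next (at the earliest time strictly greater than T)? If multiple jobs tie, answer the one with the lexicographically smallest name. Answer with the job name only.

Answer: job_C

Derivation:
Op 1: register job_B */7 -> active={job_B:*/7}
Op 2: register job_B */17 -> active={job_B:*/17}
Op 3: unregister job_B -> active={}
Op 4: register job_A */16 -> active={job_A:*/16}
Op 5: register job_A */2 -> active={job_A:*/2}
Op 6: register job_C */13 -> active={job_A:*/2, job_C:*/13}
Op 7: register job_D */3 -> active={job_A:*/2, job_C:*/13, job_D:*/3}
Op 8: register job_D */4 -> active={job_A:*/2, job_C:*/13, job_D:*/4}
Op 9: unregister job_C -> active={job_A:*/2, job_D:*/4}
Op 10: register job_D */19 -> active={job_A:*/2, job_D:*/19}
Op 11: unregister job_A -> active={job_D:*/19}
Op 12: register job_B */15 -> active={job_B:*/15, job_D:*/19}
Op 13: register job_C */2 -> active={job_B:*/15, job_C:*/2, job_D:*/19}
Op 14: unregister job_B -> active={job_C:*/2, job_D:*/19}
  job_C: interval 2, next fire after T=202 is 204
  job_D: interval 19, next fire after T=202 is 209
Earliest = 204, winner (lex tiebreak) = job_C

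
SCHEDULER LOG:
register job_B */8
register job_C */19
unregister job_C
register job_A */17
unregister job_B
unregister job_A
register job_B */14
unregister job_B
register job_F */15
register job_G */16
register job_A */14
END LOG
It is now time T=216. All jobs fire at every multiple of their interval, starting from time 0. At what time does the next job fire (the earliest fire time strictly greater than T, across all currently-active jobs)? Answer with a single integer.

Op 1: register job_B */8 -> active={job_B:*/8}
Op 2: register job_C */19 -> active={job_B:*/8, job_C:*/19}
Op 3: unregister job_C -> active={job_B:*/8}
Op 4: register job_A */17 -> active={job_A:*/17, job_B:*/8}
Op 5: unregister job_B -> active={job_A:*/17}
Op 6: unregister job_A -> active={}
Op 7: register job_B */14 -> active={job_B:*/14}
Op 8: unregister job_B -> active={}
Op 9: register job_F */15 -> active={job_F:*/15}
Op 10: register job_G */16 -> active={job_F:*/15, job_G:*/16}
Op 11: register job_A */14 -> active={job_A:*/14, job_F:*/15, job_G:*/16}
  job_A: interval 14, next fire after T=216 is 224
  job_F: interval 15, next fire after T=216 is 225
  job_G: interval 16, next fire after T=216 is 224
Earliest fire time = 224 (job job_A)

Answer: 224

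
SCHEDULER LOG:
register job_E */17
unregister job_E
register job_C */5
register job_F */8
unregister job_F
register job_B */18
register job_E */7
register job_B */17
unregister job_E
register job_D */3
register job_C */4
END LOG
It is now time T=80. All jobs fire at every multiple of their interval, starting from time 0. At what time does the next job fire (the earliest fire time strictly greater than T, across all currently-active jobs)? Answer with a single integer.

Op 1: register job_E */17 -> active={job_E:*/17}
Op 2: unregister job_E -> active={}
Op 3: register job_C */5 -> active={job_C:*/5}
Op 4: register job_F */8 -> active={job_C:*/5, job_F:*/8}
Op 5: unregister job_F -> active={job_C:*/5}
Op 6: register job_B */18 -> active={job_B:*/18, job_C:*/5}
Op 7: register job_E */7 -> active={job_B:*/18, job_C:*/5, job_E:*/7}
Op 8: register job_B */17 -> active={job_B:*/17, job_C:*/5, job_E:*/7}
Op 9: unregister job_E -> active={job_B:*/17, job_C:*/5}
Op 10: register job_D */3 -> active={job_B:*/17, job_C:*/5, job_D:*/3}
Op 11: register job_C */4 -> active={job_B:*/17, job_C:*/4, job_D:*/3}
  job_B: interval 17, next fire after T=80 is 85
  job_C: interval 4, next fire after T=80 is 84
  job_D: interval 3, next fire after T=80 is 81
Earliest fire time = 81 (job job_D)

Answer: 81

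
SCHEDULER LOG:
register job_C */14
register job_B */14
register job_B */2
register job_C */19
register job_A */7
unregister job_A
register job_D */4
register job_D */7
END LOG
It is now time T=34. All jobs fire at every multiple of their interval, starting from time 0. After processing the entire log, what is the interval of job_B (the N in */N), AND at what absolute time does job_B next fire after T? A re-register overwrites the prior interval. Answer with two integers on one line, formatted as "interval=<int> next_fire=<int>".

Answer: interval=2 next_fire=36

Derivation:
Op 1: register job_C */14 -> active={job_C:*/14}
Op 2: register job_B */14 -> active={job_B:*/14, job_C:*/14}
Op 3: register job_B */2 -> active={job_B:*/2, job_C:*/14}
Op 4: register job_C */19 -> active={job_B:*/2, job_C:*/19}
Op 5: register job_A */7 -> active={job_A:*/7, job_B:*/2, job_C:*/19}
Op 6: unregister job_A -> active={job_B:*/2, job_C:*/19}
Op 7: register job_D */4 -> active={job_B:*/2, job_C:*/19, job_D:*/4}
Op 8: register job_D */7 -> active={job_B:*/2, job_C:*/19, job_D:*/7}
Final interval of job_B = 2
Next fire of job_B after T=34: (34//2+1)*2 = 36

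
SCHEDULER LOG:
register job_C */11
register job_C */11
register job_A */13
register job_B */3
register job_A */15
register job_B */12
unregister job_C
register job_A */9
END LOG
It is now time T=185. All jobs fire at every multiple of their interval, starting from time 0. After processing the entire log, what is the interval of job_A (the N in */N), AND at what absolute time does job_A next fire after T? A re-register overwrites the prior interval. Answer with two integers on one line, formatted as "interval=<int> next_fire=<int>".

Answer: interval=9 next_fire=189

Derivation:
Op 1: register job_C */11 -> active={job_C:*/11}
Op 2: register job_C */11 -> active={job_C:*/11}
Op 3: register job_A */13 -> active={job_A:*/13, job_C:*/11}
Op 4: register job_B */3 -> active={job_A:*/13, job_B:*/3, job_C:*/11}
Op 5: register job_A */15 -> active={job_A:*/15, job_B:*/3, job_C:*/11}
Op 6: register job_B */12 -> active={job_A:*/15, job_B:*/12, job_C:*/11}
Op 7: unregister job_C -> active={job_A:*/15, job_B:*/12}
Op 8: register job_A */9 -> active={job_A:*/9, job_B:*/12}
Final interval of job_A = 9
Next fire of job_A after T=185: (185//9+1)*9 = 189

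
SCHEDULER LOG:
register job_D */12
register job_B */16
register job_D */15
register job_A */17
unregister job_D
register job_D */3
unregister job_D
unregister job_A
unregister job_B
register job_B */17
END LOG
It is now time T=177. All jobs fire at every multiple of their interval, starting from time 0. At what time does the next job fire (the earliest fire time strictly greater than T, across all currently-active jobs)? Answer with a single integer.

Answer: 187

Derivation:
Op 1: register job_D */12 -> active={job_D:*/12}
Op 2: register job_B */16 -> active={job_B:*/16, job_D:*/12}
Op 3: register job_D */15 -> active={job_B:*/16, job_D:*/15}
Op 4: register job_A */17 -> active={job_A:*/17, job_B:*/16, job_D:*/15}
Op 5: unregister job_D -> active={job_A:*/17, job_B:*/16}
Op 6: register job_D */3 -> active={job_A:*/17, job_B:*/16, job_D:*/3}
Op 7: unregister job_D -> active={job_A:*/17, job_B:*/16}
Op 8: unregister job_A -> active={job_B:*/16}
Op 9: unregister job_B -> active={}
Op 10: register job_B */17 -> active={job_B:*/17}
  job_B: interval 17, next fire after T=177 is 187
Earliest fire time = 187 (job job_B)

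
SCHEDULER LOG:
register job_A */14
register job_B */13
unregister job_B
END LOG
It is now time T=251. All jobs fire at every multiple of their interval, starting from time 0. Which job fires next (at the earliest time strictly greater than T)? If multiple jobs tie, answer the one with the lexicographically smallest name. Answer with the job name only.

Answer: job_A

Derivation:
Op 1: register job_A */14 -> active={job_A:*/14}
Op 2: register job_B */13 -> active={job_A:*/14, job_B:*/13}
Op 3: unregister job_B -> active={job_A:*/14}
  job_A: interval 14, next fire after T=251 is 252
Earliest = 252, winner (lex tiebreak) = job_A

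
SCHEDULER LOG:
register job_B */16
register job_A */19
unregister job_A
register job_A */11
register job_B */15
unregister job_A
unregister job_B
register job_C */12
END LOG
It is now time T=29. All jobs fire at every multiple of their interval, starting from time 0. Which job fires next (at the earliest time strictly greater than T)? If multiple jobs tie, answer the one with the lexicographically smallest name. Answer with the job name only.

Op 1: register job_B */16 -> active={job_B:*/16}
Op 2: register job_A */19 -> active={job_A:*/19, job_B:*/16}
Op 3: unregister job_A -> active={job_B:*/16}
Op 4: register job_A */11 -> active={job_A:*/11, job_B:*/16}
Op 5: register job_B */15 -> active={job_A:*/11, job_B:*/15}
Op 6: unregister job_A -> active={job_B:*/15}
Op 7: unregister job_B -> active={}
Op 8: register job_C */12 -> active={job_C:*/12}
  job_C: interval 12, next fire after T=29 is 36
Earliest = 36, winner (lex tiebreak) = job_C

Answer: job_C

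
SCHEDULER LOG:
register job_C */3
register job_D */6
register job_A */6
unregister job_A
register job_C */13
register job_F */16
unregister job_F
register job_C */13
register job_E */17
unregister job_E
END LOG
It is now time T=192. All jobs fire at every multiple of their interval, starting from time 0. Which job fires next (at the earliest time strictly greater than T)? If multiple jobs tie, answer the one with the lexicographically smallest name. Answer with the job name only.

Answer: job_C

Derivation:
Op 1: register job_C */3 -> active={job_C:*/3}
Op 2: register job_D */6 -> active={job_C:*/3, job_D:*/6}
Op 3: register job_A */6 -> active={job_A:*/6, job_C:*/3, job_D:*/6}
Op 4: unregister job_A -> active={job_C:*/3, job_D:*/6}
Op 5: register job_C */13 -> active={job_C:*/13, job_D:*/6}
Op 6: register job_F */16 -> active={job_C:*/13, job_D:*/6, job_F:*/16}
Op 7: unregister job_F -> active={job_C:*/13, job_D:*/6}
Op 8: register job_C */13 -> active={job_C:*/13, job_D:*/6}
Op 9: register job_E */17 -> active={job_C:*/13, job_D:*/6, job_E:*/17}
Op 10: unregister job_E -> active={job_C:*/13, job_D:*/6}
  job_C: interval 13, next fire after T=192 is 195
  job_D: interval 6, next fire after T=192 is 198
Earliest = 195, winner (lex tiebreak) = job_C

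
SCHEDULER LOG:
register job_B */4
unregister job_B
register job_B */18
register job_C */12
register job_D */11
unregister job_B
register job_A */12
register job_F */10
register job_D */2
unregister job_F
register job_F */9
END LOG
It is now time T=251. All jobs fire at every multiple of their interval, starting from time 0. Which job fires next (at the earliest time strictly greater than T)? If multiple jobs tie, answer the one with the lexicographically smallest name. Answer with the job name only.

Answer: job_A

Derivation:
Op 1: register job_B */4 -> active={job_B:*/4}
Op 2: unregister job_B -> active={}
Op 3: register job_B */18 -> active={job_B:*/18}
Op 4: register job_C */12 -> active={job_B:*/18, job_C:*/12}
Op 5: register job_D */11 -> active={job_B:*/18, job_C:*/12, job_D:*/11}
Op 6: unregister job_B -> active={job_C:*/12, job_D:*/11}
Op 7: register job_A */12 -> active={job_A:*/12, job_C:*/12, job_D:*/11}
Op 8: register job_F */10 -> active={job_A:*/12, job_C:*/12, job_D:*/11, job_F:*/10}
Op 9: register job_D */2 -> active={job_A:*/12, job_C:*/12, job_D:*/2, job_F:*/10}
Op 10: unregister job_F -> active={job_A:*/12, job_C:*/12, job_D:*/2}
Op 11: register job_F */9 -> active={job_A:*/12, job_C:*/12, job_D:*/2, job_F:*/9}
  job_A: interval 12, next fire after T=251 is 252
  job_C: interval 12, next fire after T=251 is 252
  job_D: interval 2, next fire after T=251 is 252
  job_F: interval 9, next fire after T=251 is 252
Earliest = 252, winner (lex tiebreak) = job_A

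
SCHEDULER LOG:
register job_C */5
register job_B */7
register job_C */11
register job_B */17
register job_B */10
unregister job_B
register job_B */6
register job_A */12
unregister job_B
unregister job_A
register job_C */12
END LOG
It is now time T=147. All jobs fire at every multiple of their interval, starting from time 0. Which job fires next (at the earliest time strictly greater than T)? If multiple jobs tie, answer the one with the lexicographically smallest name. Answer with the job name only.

Answer: job_C

Derivation:
Op 1: register job_C */5 -> active={job_C:*/5}
Op 2: register job_B */7 -> active={job_B:*/7, job_C:*/5}
Op 3: register job_C */11 -> active={job_B:*/7, job_C:*/11}
Op 4: register job_B */17 -> active={job_B:*/17, job_C:*/11}
Op 5: register job_B */10 -> active={job_B:*/10, job_C:*/11}
Op 6: unregister job_B -> active={job_C:*/11}
Op 7: register job_B */6 -> active={job_B:*/6, job_C:*/11}
Op 8: register job_A */12 -> active={job_A:*/12, job_B:*/6, job_C:*/11}
Op 9: unregister job_B -> active={job_A:*/12, job_C:*/11}
Op 10: unregister job_A -> active={job_C:*/11}
Op 11: register job_C */12 -> active={job_C:*/12}
  job_C: interval 12, next fire after T=147 is 156
Earliest = 156, winner (lex tiebreak) = job_C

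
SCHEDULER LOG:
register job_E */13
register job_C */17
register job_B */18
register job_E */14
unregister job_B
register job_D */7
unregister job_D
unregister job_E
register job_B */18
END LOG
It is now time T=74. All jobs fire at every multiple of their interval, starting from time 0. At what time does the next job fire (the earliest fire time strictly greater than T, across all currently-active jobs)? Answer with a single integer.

Answer: 85

Derivation:
Op 1: register job_E */13 -> active={job_E:*/13}
Op 2: register job_C */17 -> active={job_C:*/17, job_E:*/13}
Op 3: register job_B */18 -> active={job_B:*/18, job_C:*/17, job_E:*/13}
Op 4: register job_E */14 -> active={job_B:*/18, job_C:*/17, job_E:*/14}
Op 5: unregister job_B -> active={job_C:*/17, job_E:*/14}
Op 6: register job_D */7 -> active={job_C:*/17, job_D:*/7, job_E:*/14}
Op 7: unregister job_D -> active={job_C:*/17, job_E:*/14}
Op 8: unregister job_E -> active={job_C:*/17}
Op 9: register job_B */18 -> active={job_B:*/18, job_C:*/17}
  job_B: interval 18, next fire after T=74 is 90
  job_C: interval 17, next fire after T=74 is 85
Earliest fire time = 85 (job job_C)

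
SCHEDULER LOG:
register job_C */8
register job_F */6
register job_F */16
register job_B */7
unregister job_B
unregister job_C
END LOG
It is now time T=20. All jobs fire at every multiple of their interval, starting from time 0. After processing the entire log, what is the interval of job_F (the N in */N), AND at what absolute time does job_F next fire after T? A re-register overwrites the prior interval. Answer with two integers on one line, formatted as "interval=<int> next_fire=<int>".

Answer: interval=16 next_fire=32

Derivation:
Op 1: register job_C */8 -> active={job_C:*/8}
Op 2: register job_F */6 -> active={job_C:*/8, job_F:*/6}
Op 3: register job_F */16 -> active={job_C:*/8, job_F:*/16}
Op 4: register job_B */7 -> active={job_B:*/7, job_C:*/8, job_F:*/16}
Op 5: unregister job_B -> active={job_C:*/8, job_F:*/16}
Op 6: unregister job_C -> active={job_F:*/16}
Final interval of job_F = 16
Next fire of job_F after T=20: (20//16+1)*16 = 32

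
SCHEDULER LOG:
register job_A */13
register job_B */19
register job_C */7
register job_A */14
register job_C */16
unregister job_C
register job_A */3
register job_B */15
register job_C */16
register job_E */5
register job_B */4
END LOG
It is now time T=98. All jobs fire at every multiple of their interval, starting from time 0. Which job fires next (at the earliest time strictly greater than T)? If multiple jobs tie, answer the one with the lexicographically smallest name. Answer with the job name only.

Op 1: register job_A */13 -> active={job_A:*/13}
Op 2: register job_B */19 -> active={job_A:*/13, job_B:*/19}
Op 3: register job_C */7 -> active={job_A:*/13, job_B:*/19, job_C:*/7}
Op 4: register job_A */14 -> active={job_A:*/14, job_B:*/19, job_C:*/7}
Op 5: register job_C */16 -> active={job_A:*/14, job_B:*/19, job_C:*/16}
Op 6: unregister job_C -> active={job_A:*/14, job_B:*/19}
Op 7: register job_A */3 -> active={job_A:*/3, job_B:*/19}
Op 8: register job_B */15 -> active={job_A:*/3, job_B:*/15}
Op 9: register job_C */16 -> active={job_A:*/3, job_B:*/15, job_C:*/16}
Op 10: register job_E */5 -> active={job_A:*/3, job_B:*/15, job_C:*/16, job_E:*/5}
Op 11: register job_B */4 -> active={job_A:*/3, job_B:*/4, job_C:*/16, job_E:*/5}
  job_A: interval 3, next fire after T=98 is 99
  job_B: interval 4, next fire after T=98 is 100
  job_C: interval 16, next fire after T=98 is 112
  job_E: interval 5, next fire after T=98 is 100
Earliest = 99, winner (lex tiebreak) = job_A

Answer: job_A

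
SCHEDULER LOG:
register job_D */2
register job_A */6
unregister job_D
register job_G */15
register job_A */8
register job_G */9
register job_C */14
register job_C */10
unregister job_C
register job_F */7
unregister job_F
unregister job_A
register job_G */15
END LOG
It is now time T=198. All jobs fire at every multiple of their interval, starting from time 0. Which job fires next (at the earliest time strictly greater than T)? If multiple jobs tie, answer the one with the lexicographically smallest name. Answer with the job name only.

Answer: job_G

Derivation:
Op 1: register job_D */2 -> active={job_D:*/2}
Op 2: register job_A */6 -> active={job_A:*/6, job_D:*/2}
Op 3: unregister job_D -> active={job_A:*/6}
Op 4: register job_G */15 -> active={job_A:*/6, job_G:*/15}
Op 5: register job_A */8 -> active={job_A:*/8, job_G:*/15}
Op 6: register job_G */9 -> active={job_A:*/8, job_G:*/9}
Op 7: register job_C */14 -> active={job_A:*/8, job_C:*/14, job_G:*/9}
Op 8: register job_C */10 -> active={job_A:*/8, job_C:*/10, job_G:*/9}
Op 9: unregister job_C -> active={job_A:*/8, job_G:*/9}
Op 10: register job_F */7 -> active={job_A:*/8, job_F:*/7, job_G:*/9}
Op 11: unregister job_F -> active={job_A:*/8, job_G:*/9}
Op 12: unregister job_A -> active={job_G:*/9}
Op 13: register job_G */15 -> active={job_G:*/15}
  job_G: interval 15, next fire after T=198 is 210
Earliest = 210, winner (lex tiebreak) = job_G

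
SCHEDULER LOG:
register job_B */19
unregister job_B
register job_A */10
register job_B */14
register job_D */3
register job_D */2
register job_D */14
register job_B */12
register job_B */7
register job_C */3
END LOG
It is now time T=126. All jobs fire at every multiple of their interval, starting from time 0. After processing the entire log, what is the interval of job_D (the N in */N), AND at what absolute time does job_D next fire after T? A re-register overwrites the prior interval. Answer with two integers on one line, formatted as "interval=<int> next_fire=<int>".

Op 1: register job_B */19 -> active={job_B:*/19}
Op 2: unregister job_B -> active={}
Op 3: register job_A */10 -> active={job_A:*/10}
Op 4: register job_B */14 -> active={job_A:*/10, job_B:*/14}
Op 5: register job_D */3 -> active={job_A:*/10, job_B:*/14, job_D:*/3}
Op 6: register job_D */2 -> active={job_A:*/10, job_B:*/14, job_D:*/2}
Op 7: register job_D */14 -> active={job_A:*/10, job_B:*/14, job_D:*/14}
Op 8: register job_B */12 -> active={job_A:*/10, job_B:*/12, job_D:*/14}
Op 9: register job_B */7 -> active={job_A:*/10, job_B:*/7, job_D:*/14}
Op 10: register job_C */3 -> active={job_A:*/10, job_B:*/7, job_C:*/3, job_D:*/14}
Final interval of job_D = 14
Next fire of job_D after T=126: (126//14+1)*14 = 140

Answer: interval=14 next_fire=140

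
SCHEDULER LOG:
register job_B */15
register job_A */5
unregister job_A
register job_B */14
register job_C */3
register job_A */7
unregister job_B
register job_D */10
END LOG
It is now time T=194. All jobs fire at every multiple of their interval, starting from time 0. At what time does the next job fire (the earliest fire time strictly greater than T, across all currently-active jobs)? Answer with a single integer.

Answer: 195

Derivation:
Op 1: register job_B */15 -> active={job_B:*/15}
Op 2: register job_A */5 -> active={job_A:*/5, job_B:*/15}
Op 3: unregister job_A -> active={job_B:*/15}
Op 4: register job_B */14 -> active={job_B:*/14}
Op 5: register job_C */3 -> active={job_B:*/14, job_C:*/3}
Op 6: register job_A */7 -> active={job_A:*/7, job_B:*/14, job_C:*/3}
Op 7: unregister job_B -> active={job_A:*/7, job_C:*/3}
Op 8: register job_D */10 -> active={job_A:*/7, job_C:*/3, job_D:*/10}
  job_A: interval 7, next fire after T=194 is 196
  job_C: interval 3, next fire after T=194 is 195
  job_D: interval 10, next fire after T=194 is 200
Earliest fire time = 195 (job job_C)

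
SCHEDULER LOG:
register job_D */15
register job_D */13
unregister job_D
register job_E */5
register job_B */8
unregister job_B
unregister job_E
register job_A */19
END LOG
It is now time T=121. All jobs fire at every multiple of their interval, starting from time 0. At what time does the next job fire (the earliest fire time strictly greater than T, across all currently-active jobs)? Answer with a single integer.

Answer: 133

Derivation:
Op 1: register job_D */15 -> active={job_D:*/15}
Op 2: register job_D */13 -> active={job_D:*/13}
Op 3: unregister job_D -> active={}
Op 4: register job_E */5 -> active={job_E:*/5}
Op 5: register job_B */8 -> active={job_B:*/8, job_E:*/5}
Op 6: unregister job_B -> active={job_E:*/5}
Op 7: unregister job_E -> active={}
Op 8: register job_A */19 -> active={job_A:*/19}
  job_A: interval 19, next fire after T=121 is 133
Earliest fire time = 133 (job job_A)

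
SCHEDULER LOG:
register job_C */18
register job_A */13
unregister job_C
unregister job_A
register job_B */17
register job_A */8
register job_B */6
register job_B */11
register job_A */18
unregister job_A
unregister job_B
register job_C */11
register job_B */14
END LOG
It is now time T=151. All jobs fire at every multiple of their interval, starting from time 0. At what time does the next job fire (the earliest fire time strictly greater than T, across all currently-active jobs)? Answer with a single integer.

Answer: 154

Derivation:
Op 1: register job_C */18 -> active={job_C:*/18}
Op 2: register job_A */13 -> active={job_A:*/13, job_C:*/18}
Op 3: unregister job_C -> active={job_A:*/13}
Op 4: unregister job_A -> active={}
Op 5: register job_B */17 -> active={job_B:*/17}
Op 6: register job_A */8 -> active={job_A:*/8, job_B:*/17}
Op 7: register job_B */6 -> active={job_A:*/8, job_B:*/6}
Op 8: register job_B */11 -> active={job_A:*/8, job_B:*/11}
Op 9: register job_A */18 -> active={job_A:*/18, job_B:*/11}
Op 10: unregister job_A -> active={job_B:*/11}
Op 11: unregister job_B -> active={}
Op 12: register job_C */11 -> active={job_C:*/11}
Op 13: register job_B */14 -> active={job_B:*/14, job_C:*/11}
  job_B: interval 14, next fire after T=151 is 154
  job_C: interval 11, next fire after T=151 is 154
Earliest fire time = 154 (job job_B)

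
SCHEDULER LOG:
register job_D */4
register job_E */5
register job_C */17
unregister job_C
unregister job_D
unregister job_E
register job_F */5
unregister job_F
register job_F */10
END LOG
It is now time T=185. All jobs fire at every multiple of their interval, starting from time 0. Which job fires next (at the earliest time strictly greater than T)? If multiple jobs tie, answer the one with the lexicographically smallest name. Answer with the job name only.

Answer: job_F

Derivation:
Op 1: register job_D */4 -> active={job_D:*/4}
Op 2: register job_E */5 -> active={job_D:*/4, job_E:*/5}
Op 3: register job_C */17 -> active={job_C:*/17, job_D:*/4, job_E:*/5}
Op 4: unregister job_C -> active={job_D:*/4, job_E:*/5}
Op 5: unregister job_D -> active={job_E:*/5}
Op 6: unregister job_E -> active={}
Op 7: register job_F */5 -> active={job_F:*/5}
Op 8: unregister job_F -> active={}
Op 9: register job_F */10 -> active={job_F:*/10}
  job_F: interval 10, next fire after T=185 is 190
Earliest = 190, winner (lex tiebreak) = job_F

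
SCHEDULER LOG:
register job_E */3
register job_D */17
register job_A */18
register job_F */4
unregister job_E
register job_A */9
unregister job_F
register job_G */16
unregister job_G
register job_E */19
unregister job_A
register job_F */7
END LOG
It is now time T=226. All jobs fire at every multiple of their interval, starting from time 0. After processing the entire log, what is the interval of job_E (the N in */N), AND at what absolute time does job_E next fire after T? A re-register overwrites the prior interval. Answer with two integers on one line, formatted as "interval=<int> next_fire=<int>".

Answer: interval=19 next_fire=228

Derivation:
Op 1: register job_E */3 -> active={job_E:*/3}
Op 2: register job_D */17 -> active={job_D:*/17, job_E:*/3}
Op 3: register job_A */18 -> active={job_A:*/18, job_D:*/17, job_E:*/3}
Op 4: register job_F */4 -> active={job_A:*/18, job_D:*/17, job_E:*/3, job_F:*/4}
Op 5: unregister job_E -> active={job_A:*/18, job_D:*/17, job_F:*/4}
Op 6: register job_A */9 -> active={job_A:*/9, job_D:*/17, job_F:*/4}
Op 7: unregister job_F -> active={job_A:*/9, job_D:*/17}
Op 8: register job_G */16 -> active={job_A:*/9, job_D:*/17, job_G:*/16}
Op 9: unregister job_G -> active={job_A:*/9, job_D:*/17}
Op 10: register job_E */19 -> active={job_A:*/9, job_D:*/17, job_E:*/19}
Op 11: unregister job_A -> active={job_D:*/17, job_E:*/19}
Op 12: register job_F */7 -> active={job_D:*/17, job_E:*/19, job_F:*/7}
Final interval of job_E = 19
Next fire of job_E after T=226: (226//19+1)*19 = 228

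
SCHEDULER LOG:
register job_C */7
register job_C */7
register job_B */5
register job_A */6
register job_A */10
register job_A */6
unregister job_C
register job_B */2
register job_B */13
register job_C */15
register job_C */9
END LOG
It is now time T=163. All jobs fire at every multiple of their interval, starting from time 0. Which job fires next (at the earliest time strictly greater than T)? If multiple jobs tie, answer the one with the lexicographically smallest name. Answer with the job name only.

Answer: job_A

Derivation:
Op 1: register job_C */7 -> active={job_C:*/7}
Op 2: register job_C */7 -> active={job_C:*/7}
Op 3: register job_B */5 -> active={job_B:*/5, job_C:*/7}
Op 4: register job_A */6 -> active={job_A:*/6, job_B:*/5, job_C:*/7}
Op 5: register job_A */10 -> active={job_A:*/10, job_B:*/5, job_C:*/7}
Op 6: register job_A */6 -> active={job_A:*/6, job_B:*/5, job_C:*/7}
Op 7: unregister job_C -> active={job_A:*/6, job_B:*/5}
Op 8: register job_B */2 -> active={job_A:*/6, job_B:*/2}
Op 9: register job_B */13 -> active={job_A:*/6, job_B:*/13}
Op 10: register job_C */15 -> active={job_A:*/6, job_B:*/13, job_C:*/15}
Op 11: register job_C */9 -> active={job_A:*/6, job_B:*/13, job_C:*/9}
  job_A: interval 6, next fire after T=163 is 168
  job_B: interval 13, next fire after T=163 is 169
  job_C: interval 9, next fire after T=163 is 171
Earliest = 168, winner (lex tiebreak) = job_A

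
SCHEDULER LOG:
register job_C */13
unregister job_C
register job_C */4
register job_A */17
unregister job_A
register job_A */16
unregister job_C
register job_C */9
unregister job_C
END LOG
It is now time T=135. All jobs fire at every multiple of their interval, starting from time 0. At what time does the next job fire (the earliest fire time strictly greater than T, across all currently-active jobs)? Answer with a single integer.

Op 1: register job_C */13 -> active={job_C:*/13}
Op 2: unregister job_C -> active={}
Op 3: register job_C */4 -> active={job_C:*/4}
Op 4: register job_A */17 -> active={job_A:*/17, job_C:*/4}
Op 5: unregister job_A -> active={job_C:*/4}
Op 6: register job_A */16 -> active={job_A:*/16, job_C:*/4}
Op 7: unregister job_C -> active={job_A:*/16}
Op 8: register job_C */9 -> active={job_A:*/16, job_C:*/9}
Op 9: unregister job_C -> active={job_A:*/16}
  job_A: interval 16, next fire after T=135 is 144
Earliest fire time = 144 (job job_A)

Answer: 144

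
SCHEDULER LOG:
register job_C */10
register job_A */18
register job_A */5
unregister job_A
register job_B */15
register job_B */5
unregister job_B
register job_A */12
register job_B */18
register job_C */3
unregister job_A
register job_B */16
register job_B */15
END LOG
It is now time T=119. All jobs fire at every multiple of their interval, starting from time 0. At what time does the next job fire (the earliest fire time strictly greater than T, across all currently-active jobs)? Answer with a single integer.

Op 1: register job_C */10 -> active={job_C:*/10}
Op 2: register job_A */18 -> active={job_A:*/18, job_C:*/10}
Op 3: register job_A */5 -> active={job_A:*/5, job_C:*/10}
Op 4: unregister job_A -> active={job_C:*/10}
Op 5: register job_B */15 -> active={job_B:*/15, job_C:*/10}
Op 6: register job_B */5 -> active={job_B:*/5, job_C:*/10}
Op 7: unregister job_B -> active={job_C:*/10}
Op 8: register job_A */12 -> active={job_A:*/12, job_C:*/10}
Op 9: register job_B */18 -> active={job_A:*/12, job_B:*/18, job_C:*/10}
Op 10: register job_C */3 -> active={job_A:*/12, job_B:*/18, job_C:*/3}
Op 11: unregister job_A -> active={job_B:*/18, job_C:*/3}
Op 12: register job_B */16 -> active={job_B:*/16, job_C:*/3}
Op 13: register job_B */15 -> active={job_B:*/15, job_C:*/3}
  job_B: interval 15, next fire after T=119 is 120
  job_C: interval 3, next fire after T=119 is 120
Earliest fire time = 120 (job job_B)

Answer: 120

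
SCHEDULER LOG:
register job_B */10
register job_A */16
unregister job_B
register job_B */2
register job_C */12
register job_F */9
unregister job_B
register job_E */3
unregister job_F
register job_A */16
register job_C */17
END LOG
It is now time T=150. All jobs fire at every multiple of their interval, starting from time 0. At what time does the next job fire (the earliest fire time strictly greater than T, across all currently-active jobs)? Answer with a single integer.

Answer: 153

Derivation:
Op 1: register job_B */10 -> active={job_B:*/10}
Op 2: register job_A */16 -> active={job_A:*/16, job_B:*/10}
Op 3: unregister job_B -> active={job_A:*/16}
Op 4: register job_B */2 -> active={job_A:*/16, job_B:*/2}
Op 5: register job_C */12 -> active={job_A:*/16, job_B:*/2, job_C:*/12}
Op 6: register job_F */9 -> active={job_A:*/16, job_B:*/2, job_C:*/12, job_F:*/9}
Op 7: unregister job_B -> active={job_A:*/16, job_C:*/12, job_F:*/9}
Op 8: register job_E */3 -> active={job_A:*/16, job_C:*/12, job_E:*/3, job_F:*/9}
Op 9: unregister job_F -> active={job_A:*/16, job_C:*/12, job_E:*/3}
Op 10: register job_A */16 -> active={job_A:*/16, job_C:*/12, job_E:*/3}
Op 11: register job_C */17 -> active={job_A:*/16, job_C:*/17, job_E:*/3}
  job_A: interval 16, next fire after T=150 is 160
  job_C: interval 17, next fire after T=150 is 153
  job_E: interval 3, next fire after T=150 is 153
Earliest fire time = 153 (job job_C)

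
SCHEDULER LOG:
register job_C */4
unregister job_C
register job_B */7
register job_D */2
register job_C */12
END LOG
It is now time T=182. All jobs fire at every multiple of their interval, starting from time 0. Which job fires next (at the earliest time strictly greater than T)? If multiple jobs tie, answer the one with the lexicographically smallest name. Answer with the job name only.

Answer: job_D

Derivation:
Op 1: register job_C */4 -> active={job_C:*/4}
Op 2: unregister job_C -> active={}
Op 3: register job_B */7 -> active={job_B:*/7}
Op 4: register job_D */2 -> active={job_B:*/7, job_D:*/2}
Op 5: register job_C */12 -> active={job_B:*/7, job_C:*/12, job_D:*/2}
  job_B: interval 7, next fire after T=182 is 189
  job_C: interval 12, next fire after T=182 is 192
  job_D: interval 2, next fire after T=182 is 184
Earliest = 184, winner (lex tiebreak) = job_D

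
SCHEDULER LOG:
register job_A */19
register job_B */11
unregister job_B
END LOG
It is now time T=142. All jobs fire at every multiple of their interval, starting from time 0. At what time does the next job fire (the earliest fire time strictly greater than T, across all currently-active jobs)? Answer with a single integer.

Answer: 152

Derivation:
Op 1: register job_A */19 -> active={job_A:*/19}
Op 2: register job_B */11 -> active={job_A:*/19, job_B:*/11}
Op 3: unregister job_B -> active={job_A:*/19}
  job_A: interval 19, next fire after T=142 is 152
Earliest fire time = 152 (job job_A)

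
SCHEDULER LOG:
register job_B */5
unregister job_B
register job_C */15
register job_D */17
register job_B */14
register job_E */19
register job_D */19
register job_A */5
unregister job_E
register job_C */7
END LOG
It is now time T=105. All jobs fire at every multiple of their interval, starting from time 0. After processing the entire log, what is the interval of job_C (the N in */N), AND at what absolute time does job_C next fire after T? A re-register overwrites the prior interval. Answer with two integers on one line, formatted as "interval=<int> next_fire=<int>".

Answer: interval=7 next_fire=112

Derivation:
Op 1: register job_B */5 -> active={job_B:*/5}
Op 2: unregister job_B -> active={}
Op 3: register job_C */15 -> active={job_C:*/15}
Op 4: register job_D */17 -> active={job_C:*/15, job_D:*/17}
Op 5: register job_B */14 -> active={job_B:*/14, job_C:*/15, job_D:*/17}
Op 6: register job_E */19 -> active={job_B:*/14, job_C:*/15, job_D:*/17, job_E:*/19}
Op 7: register job_D */19 -> active={job_B:*/14, job_C:*/15, job_D:*/19, job_E:*/19}
Op 8: register job_A */5 -> active={job_A:*/5, job_B:*/14, job_C:*/15, job_D:*/19, job_E:*/19}
Op 9: unregister job_E -> active={job_A:*/5, job_B:*/14, job_C:*/15, job_D:*/19}
Op 10: register job_C */7 -> active={job_A:*/5, job_B:*/14, job_C:*/7, job_D:*/19}
Final interval of job_C = 7
Next fire of job_C after T=105: (105//7+1)*7 = 112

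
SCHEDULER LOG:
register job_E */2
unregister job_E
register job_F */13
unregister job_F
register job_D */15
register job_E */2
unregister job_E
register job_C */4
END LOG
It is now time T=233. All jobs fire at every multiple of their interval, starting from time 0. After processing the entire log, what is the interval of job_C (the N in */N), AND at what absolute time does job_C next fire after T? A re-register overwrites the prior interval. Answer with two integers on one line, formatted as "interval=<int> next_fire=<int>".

Answer: interval=4 next_fire=236

Derivation:
Op 1: register job_E */2 -> active={job_E:*/2}
Op 2: unregister job_E -> active={}
Op 3: register job_F */13 -> active={job_F:*/13}
Op 4: unregister job_F -> active={}
Op 5: register job_D */15 -> active={job_D:*/15}
Op 6: register job_E */2 -> active={job_D:*/15, job_E:*/2}
Op 7: unregister job_E -> active={job_D:*/15}
Op 8: register job_C */4 -> active={job_C:*/4, job_D:*/15}
Final interval of job_C = 4
Next fire of job_C after T=233: (233//4+1)*4 = 236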